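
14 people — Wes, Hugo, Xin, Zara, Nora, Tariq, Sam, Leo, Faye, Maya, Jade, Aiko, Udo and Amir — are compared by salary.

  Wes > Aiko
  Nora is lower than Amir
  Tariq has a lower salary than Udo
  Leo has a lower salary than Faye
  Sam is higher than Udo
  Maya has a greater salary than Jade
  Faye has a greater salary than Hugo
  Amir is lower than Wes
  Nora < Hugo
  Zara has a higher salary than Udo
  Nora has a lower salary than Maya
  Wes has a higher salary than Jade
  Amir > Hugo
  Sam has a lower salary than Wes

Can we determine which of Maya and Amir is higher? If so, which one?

undetermined

Following every chain through Maya: below Maya we get Nora, Jade.
Amir is not reached, and no chain runs the other way from Amir to Maya.
So the given relations leave the order of Maya and Amir undetermined.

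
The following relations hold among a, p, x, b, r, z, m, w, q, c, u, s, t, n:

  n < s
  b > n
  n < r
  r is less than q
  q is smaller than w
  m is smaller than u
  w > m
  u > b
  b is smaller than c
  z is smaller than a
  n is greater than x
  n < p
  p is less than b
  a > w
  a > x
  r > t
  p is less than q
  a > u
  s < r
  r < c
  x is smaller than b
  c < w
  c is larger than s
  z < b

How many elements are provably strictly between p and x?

Chaining upward from x reaches: n, s, r, b, q, c, u, w, a.
Chaining downward from p reaches: n.
Strictly between x and p are those in both lists: n — 1 element.

1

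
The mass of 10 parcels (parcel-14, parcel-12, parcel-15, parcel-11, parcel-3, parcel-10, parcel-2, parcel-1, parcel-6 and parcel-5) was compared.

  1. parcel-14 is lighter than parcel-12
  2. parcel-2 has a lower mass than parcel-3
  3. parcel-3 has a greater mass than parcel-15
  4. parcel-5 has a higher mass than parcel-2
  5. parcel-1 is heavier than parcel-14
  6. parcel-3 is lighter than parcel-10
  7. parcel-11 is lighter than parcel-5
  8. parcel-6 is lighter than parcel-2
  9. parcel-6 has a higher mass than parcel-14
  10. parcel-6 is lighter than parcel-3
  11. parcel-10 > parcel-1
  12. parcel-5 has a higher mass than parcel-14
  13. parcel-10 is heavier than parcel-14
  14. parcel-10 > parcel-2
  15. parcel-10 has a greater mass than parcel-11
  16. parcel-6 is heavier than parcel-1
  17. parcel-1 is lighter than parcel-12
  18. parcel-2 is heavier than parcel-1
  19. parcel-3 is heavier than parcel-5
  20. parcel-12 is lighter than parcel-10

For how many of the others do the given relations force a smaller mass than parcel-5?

5

From parcel-5 the given relations immediately reach parcel-14, parcel-11, parcel-2.
From those, parcel-1, parcel-6 — 5 in total.
Nothing else is reachable below parcel-5; 5 in all.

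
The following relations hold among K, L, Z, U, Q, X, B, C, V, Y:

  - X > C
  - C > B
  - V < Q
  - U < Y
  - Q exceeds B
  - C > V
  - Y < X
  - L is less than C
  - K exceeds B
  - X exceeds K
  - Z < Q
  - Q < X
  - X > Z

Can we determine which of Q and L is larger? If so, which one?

Following every chain through L: above L we get C, X.
Q is not reached, and no chain runs the other way from Q to L.
So the given relations leave the order of L and Q undetermined.

undetermined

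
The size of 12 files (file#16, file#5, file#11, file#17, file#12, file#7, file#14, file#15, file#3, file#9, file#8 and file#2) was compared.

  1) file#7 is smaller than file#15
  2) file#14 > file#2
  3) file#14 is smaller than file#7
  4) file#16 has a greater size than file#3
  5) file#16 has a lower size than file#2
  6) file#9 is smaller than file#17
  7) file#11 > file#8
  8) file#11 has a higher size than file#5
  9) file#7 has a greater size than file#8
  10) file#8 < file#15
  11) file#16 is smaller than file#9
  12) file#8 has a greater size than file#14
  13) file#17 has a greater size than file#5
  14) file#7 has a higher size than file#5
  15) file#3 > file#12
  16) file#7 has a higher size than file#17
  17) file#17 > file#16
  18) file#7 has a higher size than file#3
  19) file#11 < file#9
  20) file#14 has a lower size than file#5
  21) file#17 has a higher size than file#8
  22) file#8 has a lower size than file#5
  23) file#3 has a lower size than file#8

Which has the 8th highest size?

Piecing the relations together gives one ordering: file#12 < file#3 < file#16 < file#2 < file#14 < file#8 < file#5 < file#11 < file#9 < file#17 < file#7 < file#15.
The 8th largest is file#14.

file#14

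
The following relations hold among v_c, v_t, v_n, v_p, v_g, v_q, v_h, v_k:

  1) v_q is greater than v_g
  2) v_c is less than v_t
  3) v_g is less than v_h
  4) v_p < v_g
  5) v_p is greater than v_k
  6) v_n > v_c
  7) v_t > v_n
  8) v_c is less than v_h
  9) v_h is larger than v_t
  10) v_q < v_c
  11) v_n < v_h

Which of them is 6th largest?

v_g

Piecing the relations together gives one ordering: v_k < v_p < v_g < v_q < v_c < v_n < v_t < v_h.
The 6th largest is v_g.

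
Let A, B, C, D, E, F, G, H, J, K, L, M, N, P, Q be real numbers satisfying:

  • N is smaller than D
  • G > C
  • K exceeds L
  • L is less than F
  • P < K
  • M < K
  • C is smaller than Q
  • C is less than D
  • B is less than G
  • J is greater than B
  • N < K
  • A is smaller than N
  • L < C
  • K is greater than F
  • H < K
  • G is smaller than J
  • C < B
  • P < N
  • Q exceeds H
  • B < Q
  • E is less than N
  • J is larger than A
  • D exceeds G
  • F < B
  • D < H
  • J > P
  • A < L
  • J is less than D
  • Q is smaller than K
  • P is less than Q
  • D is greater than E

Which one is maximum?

K

Chaining downward from K: directly below it, L, P, N, F, H, Q, M; then A, E, C, B, D; then G, J.
That covers every other element, and nothing is given above K, so K is the maximum.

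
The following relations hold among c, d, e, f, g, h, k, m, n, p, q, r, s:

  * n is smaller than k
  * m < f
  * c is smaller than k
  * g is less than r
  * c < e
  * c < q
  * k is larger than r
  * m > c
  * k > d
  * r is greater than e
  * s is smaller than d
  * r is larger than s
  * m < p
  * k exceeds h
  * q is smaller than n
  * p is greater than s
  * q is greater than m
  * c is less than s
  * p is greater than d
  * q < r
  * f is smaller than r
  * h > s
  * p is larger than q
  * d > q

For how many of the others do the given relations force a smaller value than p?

Directly below p: m, s, q, d.
One step further: c (5 so far).
Nothing else is reachable below p; 5 in all.

5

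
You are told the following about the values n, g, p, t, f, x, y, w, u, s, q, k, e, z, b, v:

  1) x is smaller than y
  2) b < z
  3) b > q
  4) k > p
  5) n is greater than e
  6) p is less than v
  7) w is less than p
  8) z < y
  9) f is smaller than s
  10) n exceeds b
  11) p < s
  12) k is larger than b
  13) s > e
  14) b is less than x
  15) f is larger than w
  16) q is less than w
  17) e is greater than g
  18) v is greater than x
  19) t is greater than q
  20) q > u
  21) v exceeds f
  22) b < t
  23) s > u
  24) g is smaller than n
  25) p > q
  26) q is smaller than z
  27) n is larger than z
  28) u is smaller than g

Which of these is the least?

u

Chaining upward from u: directly above it, q, g, s; then w, e, p, b, z, n, t; then f, k, x, y, v.
That covers every other element, and nothing is given below u, so u is the least.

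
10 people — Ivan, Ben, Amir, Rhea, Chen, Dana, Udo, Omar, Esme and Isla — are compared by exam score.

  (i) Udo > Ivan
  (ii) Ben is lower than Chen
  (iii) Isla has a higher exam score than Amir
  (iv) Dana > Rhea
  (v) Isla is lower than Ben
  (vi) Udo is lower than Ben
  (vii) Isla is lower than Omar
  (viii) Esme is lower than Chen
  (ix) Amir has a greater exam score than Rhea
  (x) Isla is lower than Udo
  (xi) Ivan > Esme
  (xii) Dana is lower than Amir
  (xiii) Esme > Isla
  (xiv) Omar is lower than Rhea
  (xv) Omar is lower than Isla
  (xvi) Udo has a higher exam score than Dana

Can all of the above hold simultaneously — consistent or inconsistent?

We have Isla < Omar stated directly, yet also Omar < Rhea < Dana < Amir < Isla by chaining the others — so Omar < Isla. Contradiction.

inconsistent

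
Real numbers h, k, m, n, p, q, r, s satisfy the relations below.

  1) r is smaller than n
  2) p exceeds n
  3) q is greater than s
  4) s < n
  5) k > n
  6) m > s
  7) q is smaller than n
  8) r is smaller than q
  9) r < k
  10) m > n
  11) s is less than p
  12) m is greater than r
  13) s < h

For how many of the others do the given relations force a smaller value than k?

4

From k the given relations immediately reach r, n.
From those, s, q — 4 in total.
Nothing else is reachable below k; 4 in all.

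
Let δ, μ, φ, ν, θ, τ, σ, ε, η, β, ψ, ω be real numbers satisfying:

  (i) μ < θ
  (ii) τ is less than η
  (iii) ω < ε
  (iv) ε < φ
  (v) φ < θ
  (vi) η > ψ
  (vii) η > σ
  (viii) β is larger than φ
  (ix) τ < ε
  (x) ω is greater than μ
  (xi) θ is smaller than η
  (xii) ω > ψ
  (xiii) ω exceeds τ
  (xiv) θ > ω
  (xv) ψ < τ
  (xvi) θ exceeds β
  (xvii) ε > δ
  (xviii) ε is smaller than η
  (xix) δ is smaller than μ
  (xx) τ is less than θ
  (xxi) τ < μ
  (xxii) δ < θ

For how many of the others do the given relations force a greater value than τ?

From τ the given relations immediately reach μ, ω, ε, θ, η.
From those, φ — 6 in total.
From those, β — 7 in total.
Nothing else is reachable above τ; 7 in all.

7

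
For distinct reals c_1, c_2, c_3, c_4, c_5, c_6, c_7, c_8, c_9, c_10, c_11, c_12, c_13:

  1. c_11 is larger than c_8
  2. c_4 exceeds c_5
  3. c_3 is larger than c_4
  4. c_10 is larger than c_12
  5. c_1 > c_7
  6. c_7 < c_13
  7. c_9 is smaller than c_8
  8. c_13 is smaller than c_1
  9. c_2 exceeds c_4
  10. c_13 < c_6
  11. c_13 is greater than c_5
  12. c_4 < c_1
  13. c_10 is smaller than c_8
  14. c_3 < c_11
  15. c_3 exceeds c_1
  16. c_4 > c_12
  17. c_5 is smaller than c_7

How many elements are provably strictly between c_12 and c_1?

1

Chaining upward from c_12 reaches: c_4, c_10, c_3, c_2, c_8, c_11.
Chaining downward from c_1 reaches: c_5, c_7, c_4, c_13.
Strictly between c_12 and c_1 are those in both lists: c_4 — 1 element.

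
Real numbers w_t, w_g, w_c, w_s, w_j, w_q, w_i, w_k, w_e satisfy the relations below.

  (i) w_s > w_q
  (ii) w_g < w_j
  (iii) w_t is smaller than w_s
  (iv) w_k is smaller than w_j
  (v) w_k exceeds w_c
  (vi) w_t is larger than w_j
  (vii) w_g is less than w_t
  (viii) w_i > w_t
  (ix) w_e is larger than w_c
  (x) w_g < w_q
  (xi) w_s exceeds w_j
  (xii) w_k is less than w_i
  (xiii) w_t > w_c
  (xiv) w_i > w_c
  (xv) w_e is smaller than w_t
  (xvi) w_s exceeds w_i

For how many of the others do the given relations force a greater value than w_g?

5

From w_g the given relations immediately reach w_j, w_q, w_t.
From those, w_i, w_s — 5 in total.
No other element is forced above w_g by the given relations, so the count is 5.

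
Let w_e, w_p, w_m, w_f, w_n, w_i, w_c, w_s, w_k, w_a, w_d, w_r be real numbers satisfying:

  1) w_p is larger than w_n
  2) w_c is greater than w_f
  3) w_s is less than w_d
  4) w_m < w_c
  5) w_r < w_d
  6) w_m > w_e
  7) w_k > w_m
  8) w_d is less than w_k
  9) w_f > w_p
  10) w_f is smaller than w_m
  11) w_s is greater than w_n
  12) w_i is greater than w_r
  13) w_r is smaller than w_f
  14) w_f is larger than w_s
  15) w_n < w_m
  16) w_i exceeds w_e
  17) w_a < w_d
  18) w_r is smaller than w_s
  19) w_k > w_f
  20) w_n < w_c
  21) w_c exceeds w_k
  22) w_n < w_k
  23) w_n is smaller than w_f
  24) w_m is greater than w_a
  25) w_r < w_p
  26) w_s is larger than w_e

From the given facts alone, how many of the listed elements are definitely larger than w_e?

7

The elements the relations force above w_e are w_s, w_f, w_m, w_d, w_k, w_c, w_i — no chain reaches any other.
That is 7.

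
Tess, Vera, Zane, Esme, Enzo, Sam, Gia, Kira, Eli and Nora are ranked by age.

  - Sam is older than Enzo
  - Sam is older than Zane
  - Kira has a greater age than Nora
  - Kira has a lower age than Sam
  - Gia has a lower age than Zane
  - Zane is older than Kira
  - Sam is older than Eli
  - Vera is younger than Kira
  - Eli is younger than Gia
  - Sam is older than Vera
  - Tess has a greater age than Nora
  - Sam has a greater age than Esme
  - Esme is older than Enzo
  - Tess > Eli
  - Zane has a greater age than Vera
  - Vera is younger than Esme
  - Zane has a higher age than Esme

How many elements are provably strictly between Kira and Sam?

The relations place Kira below Sam. An element lies strictly between them when it is forced above Kira and also forced below Sam.
Above Kira: {Zane}. Below Sam: {Enzo, Vera, Nora, Eli, Gia, Esme, Zane}.
Intersection: {Zane} — 1.

1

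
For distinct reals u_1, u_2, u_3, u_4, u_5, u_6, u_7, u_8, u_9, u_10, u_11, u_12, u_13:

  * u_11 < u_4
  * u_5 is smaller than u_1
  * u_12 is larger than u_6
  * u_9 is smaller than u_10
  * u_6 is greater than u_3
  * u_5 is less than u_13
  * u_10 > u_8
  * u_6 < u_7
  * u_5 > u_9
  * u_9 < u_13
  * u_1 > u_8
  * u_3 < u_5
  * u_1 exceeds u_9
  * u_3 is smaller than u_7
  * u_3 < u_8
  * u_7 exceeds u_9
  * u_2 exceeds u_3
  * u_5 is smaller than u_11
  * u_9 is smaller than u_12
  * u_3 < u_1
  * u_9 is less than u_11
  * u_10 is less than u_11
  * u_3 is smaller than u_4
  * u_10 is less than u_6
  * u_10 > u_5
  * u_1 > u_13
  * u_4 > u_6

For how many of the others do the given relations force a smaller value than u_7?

6

Directly below u_7: u_9, u_3, u_6.
One step further: u_10 (4 so far).
One step further: u_5, u_8 (6 so far).
Nothing else is reachable below u_7; 6 in all.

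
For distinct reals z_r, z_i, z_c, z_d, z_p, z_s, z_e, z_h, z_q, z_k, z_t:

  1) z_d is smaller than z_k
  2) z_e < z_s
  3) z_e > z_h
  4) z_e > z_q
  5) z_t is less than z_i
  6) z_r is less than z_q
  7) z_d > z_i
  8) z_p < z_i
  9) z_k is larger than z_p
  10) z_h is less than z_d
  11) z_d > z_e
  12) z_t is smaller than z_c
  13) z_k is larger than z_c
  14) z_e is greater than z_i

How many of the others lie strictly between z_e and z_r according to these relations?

1

The relations place z_r below z_e. An element lies strictly between them when it is forced above z_r and also forced below z_e.
Above z_r: {z_q, z_d, z_k, z_s}. Below z_e: {z_p, z_t, z_h, z_i, z_q}.
Intersection: {z_q} — 1.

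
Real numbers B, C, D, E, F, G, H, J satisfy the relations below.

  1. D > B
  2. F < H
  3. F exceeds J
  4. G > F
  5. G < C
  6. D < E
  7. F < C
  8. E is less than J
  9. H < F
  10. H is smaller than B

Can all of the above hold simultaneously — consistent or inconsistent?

Chaining the given relations yields H < B < D < E < J < F, so H < F. But one relation states F < H. These cannot both hold.

inconsistent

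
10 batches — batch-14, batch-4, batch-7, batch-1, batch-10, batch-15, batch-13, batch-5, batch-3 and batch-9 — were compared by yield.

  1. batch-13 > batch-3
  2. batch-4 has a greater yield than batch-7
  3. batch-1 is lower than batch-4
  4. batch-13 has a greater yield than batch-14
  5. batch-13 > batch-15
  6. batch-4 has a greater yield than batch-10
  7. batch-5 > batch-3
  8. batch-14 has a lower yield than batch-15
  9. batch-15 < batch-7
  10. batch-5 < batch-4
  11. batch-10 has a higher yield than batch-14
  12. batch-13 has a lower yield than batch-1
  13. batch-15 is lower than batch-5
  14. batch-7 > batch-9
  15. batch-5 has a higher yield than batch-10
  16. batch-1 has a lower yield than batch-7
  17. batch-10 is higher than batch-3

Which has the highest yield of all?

batch-4

Chaining downward from batch-4: directly below it, batch-10, batch-5, batch-1, batch-7; then batch-14, batch-15, batch-3, batch-9, batch-13.
That covers every other element, and nothing is given above batch-4, so batch-4 is the highest yield.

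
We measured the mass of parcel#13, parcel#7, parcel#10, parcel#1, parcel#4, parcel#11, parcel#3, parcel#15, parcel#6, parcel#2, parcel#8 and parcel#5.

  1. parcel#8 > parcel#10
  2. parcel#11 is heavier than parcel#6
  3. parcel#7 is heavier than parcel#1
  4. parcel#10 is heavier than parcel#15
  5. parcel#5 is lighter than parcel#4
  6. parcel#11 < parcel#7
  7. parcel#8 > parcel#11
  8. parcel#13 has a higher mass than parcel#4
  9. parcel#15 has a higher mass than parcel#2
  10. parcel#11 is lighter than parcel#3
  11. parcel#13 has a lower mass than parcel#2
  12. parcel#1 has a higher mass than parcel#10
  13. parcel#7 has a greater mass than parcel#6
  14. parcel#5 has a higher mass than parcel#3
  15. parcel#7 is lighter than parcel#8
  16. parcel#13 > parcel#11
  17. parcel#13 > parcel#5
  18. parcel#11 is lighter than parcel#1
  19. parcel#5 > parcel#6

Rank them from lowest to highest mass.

parcel#6 < parcel#11 < parcel#3 < parcel#5 < parcel#4 < parcel#13 < parcel#2 < parcel#15 < parcel#10 < parcel#1 < parcel#7 < parcel#8

Nothing is placed below parcel#6, so it is least; from there parcel#6 < parcel#11; parcel#11 < parcel#3; parcel#3 < parcel#5; parcel#5 < parcel#4; parcel#4 < parcel#13; parcel#13 < parcel#2; parcel#2 < parcel#15; parcel#15 < parcel#10; parcel#10 < parcel#1; parcel#1 < parcel#7; parcel#7 < parcel#8, each given directly.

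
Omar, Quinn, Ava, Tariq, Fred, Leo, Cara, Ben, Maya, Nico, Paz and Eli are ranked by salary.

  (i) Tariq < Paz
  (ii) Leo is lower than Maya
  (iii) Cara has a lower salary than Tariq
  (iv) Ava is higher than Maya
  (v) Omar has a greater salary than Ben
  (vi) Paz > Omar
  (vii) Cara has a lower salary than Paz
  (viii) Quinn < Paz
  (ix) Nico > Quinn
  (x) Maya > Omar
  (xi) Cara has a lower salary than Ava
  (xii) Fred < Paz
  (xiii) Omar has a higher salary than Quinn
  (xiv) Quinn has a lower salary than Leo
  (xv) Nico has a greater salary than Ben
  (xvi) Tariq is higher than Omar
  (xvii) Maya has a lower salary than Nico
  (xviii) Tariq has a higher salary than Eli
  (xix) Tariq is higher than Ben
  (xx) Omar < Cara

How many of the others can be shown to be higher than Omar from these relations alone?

Directly above Omar: Cara, Tariq, Maya, Paz.
One step further: Ava, Nico (6 so far).
No other element is forced above Omar by the given relations, so the count is 6.

6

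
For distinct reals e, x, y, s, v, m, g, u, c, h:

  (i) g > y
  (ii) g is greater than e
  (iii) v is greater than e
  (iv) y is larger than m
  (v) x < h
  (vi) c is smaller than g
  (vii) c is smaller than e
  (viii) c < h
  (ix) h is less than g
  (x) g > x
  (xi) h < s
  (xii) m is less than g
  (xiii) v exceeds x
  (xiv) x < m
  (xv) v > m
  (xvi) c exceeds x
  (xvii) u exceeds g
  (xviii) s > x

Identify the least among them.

Chaining upward from x: directly above it, m, c, h, s, v, g; then e, y, u.
That covers every other element, and nothing is given below x, so x is the least.

x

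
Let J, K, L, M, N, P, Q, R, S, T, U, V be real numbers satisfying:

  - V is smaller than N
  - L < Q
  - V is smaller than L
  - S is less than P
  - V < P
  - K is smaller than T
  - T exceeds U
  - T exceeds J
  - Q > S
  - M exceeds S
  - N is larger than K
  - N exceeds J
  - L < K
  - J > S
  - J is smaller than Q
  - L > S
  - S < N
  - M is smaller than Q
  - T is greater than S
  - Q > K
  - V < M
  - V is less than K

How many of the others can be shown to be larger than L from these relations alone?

4

From L the given relations immediately reach K, Q.
From those, N, T — 4 in total.
No other element is forced above L by the given relations, so the count is 4.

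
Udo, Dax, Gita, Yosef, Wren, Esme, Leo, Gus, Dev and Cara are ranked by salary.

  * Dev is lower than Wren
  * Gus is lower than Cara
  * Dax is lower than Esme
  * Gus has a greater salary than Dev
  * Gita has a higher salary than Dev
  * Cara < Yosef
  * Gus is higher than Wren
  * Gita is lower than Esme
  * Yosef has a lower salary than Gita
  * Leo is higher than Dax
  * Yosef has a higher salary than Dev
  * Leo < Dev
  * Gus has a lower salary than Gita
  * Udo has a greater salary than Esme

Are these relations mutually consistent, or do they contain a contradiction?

consistent

Every relation is compatible with Dax < Leo < Dev < Wren < Gus < Cara < Yosef < Gita < Esme < Udo; the set is consistent.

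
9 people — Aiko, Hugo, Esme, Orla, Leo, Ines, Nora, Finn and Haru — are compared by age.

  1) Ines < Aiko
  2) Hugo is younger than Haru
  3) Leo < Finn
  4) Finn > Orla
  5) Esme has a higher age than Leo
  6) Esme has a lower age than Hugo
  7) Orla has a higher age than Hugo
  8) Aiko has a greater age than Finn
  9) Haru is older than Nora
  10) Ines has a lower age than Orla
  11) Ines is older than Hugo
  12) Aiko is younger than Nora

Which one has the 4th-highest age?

Finn

The consecutive relations fix a unique order: Leo < Esme < Hugo < Ines < Orla < Finn < Aiko < Nora < Haru.
Counting 4 from the largest end gives Finn.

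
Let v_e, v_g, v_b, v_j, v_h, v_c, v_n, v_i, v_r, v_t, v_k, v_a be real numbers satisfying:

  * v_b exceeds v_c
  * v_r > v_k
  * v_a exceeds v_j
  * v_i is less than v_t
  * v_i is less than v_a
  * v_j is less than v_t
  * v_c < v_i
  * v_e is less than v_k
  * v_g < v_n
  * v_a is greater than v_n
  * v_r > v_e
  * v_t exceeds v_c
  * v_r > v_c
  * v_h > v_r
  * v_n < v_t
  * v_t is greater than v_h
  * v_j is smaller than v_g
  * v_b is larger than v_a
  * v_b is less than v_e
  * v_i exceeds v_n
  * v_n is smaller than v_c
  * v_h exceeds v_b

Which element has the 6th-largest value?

v_b

Piecing the relations together gives one ordering: v_j < v_g < v_n < v_c < v_i < v_a < v_b < v_e < v_k < v_r < v_h < v_t.
The 6th largest is v_b.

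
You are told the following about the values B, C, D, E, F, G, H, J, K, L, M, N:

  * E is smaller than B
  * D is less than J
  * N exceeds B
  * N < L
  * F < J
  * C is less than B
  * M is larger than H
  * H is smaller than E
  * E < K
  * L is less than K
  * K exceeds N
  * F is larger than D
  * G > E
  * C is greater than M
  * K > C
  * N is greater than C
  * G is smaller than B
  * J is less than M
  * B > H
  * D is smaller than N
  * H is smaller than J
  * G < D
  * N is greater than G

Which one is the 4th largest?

B

Piecing the relations together gives one ordering: H < E < G < D < F < J < M < C < B < N < L < K.
Counting 4 from the largest end gives B.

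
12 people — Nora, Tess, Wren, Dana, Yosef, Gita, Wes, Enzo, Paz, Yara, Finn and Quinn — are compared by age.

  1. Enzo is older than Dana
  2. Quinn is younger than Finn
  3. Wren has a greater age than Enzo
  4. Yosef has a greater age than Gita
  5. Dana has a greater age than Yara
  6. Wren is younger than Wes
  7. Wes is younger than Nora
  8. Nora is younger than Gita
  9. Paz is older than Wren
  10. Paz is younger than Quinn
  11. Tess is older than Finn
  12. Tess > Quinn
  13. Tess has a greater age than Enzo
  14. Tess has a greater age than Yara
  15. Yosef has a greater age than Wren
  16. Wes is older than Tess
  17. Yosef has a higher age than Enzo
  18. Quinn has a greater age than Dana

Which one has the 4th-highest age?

The consecutive relations fix a unique order: Yara < Dana < Enzo < Wren < Paz < Quinn < Finn < Tess < Wes < Nora < Gita < Yosef.
The 4th largest is Wes.

Wes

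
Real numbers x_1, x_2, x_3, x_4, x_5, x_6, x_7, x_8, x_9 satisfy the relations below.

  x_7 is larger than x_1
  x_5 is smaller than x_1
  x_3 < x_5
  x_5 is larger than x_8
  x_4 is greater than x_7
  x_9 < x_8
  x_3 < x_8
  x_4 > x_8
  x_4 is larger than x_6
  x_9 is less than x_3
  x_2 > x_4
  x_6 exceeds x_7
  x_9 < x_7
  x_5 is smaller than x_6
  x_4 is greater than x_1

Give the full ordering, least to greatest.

x_9 < x_3 < x_8 < x_5 < x_1 < x_7 < x_6 < x_4 < x_2

Each adjacent pair is fixed by a given relation: x_9 < x_3; x_3 < x_8; x_8 < x_5; x_5 < x_1; x_1 < x_7; x_7 < x_6; x_6 < x_4; x_4 < x_2. Chaining them end to end gives the full order.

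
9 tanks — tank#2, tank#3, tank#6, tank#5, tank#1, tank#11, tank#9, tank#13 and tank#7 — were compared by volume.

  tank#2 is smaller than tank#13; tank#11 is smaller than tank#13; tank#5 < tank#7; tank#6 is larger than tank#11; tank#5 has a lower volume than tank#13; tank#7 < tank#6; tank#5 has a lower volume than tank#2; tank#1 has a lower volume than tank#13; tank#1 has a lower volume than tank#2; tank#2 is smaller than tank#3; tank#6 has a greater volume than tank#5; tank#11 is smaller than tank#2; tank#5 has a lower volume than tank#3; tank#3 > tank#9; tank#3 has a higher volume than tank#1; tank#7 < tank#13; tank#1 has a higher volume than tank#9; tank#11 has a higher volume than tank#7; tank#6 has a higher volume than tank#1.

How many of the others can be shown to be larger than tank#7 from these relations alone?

Directly above tank#7: tank#11, tank#6, tank#13.
One step further: tank#2 (4 so far).
One step further: tank#3 (5 so far).
No other element is forced above tank#7 by the given relations, so the count is 5.

5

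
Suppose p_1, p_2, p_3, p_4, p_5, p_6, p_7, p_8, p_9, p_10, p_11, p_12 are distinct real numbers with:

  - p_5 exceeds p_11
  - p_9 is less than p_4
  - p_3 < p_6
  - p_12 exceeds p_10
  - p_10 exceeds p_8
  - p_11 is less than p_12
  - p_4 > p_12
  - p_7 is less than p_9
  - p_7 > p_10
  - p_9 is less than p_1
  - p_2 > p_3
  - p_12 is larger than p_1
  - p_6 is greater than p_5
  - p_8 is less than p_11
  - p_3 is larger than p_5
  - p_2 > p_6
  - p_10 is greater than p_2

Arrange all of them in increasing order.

p_8 < p_11 < p_5 < p_3 < p_6 < p_2 < p_10 < p_7 < p_9 < p_1 < p_12 < p_4

Each adjacent pair is fixed by a given relation: p_8 < p_11; p_11 < p_5; p_5 < p_3; p_3 < p_6; p_6 < p_2; p_2 < p_10; p_10 < p_7; p_7 < p_9; p_9 < p_1; p_1 < p_12; p_12 < p_4. Chaining them end to end gives the full order.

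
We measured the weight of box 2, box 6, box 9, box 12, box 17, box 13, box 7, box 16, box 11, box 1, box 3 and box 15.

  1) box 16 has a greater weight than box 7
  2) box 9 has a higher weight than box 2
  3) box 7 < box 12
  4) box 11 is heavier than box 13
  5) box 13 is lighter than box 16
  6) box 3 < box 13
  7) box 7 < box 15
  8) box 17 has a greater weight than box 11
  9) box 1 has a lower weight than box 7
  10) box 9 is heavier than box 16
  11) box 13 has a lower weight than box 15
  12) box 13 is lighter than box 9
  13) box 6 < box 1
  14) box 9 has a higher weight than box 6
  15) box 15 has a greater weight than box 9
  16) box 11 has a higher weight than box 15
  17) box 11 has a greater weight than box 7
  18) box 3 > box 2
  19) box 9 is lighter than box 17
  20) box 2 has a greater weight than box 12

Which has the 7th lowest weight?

The consecutive relations fix a unique order: box 6 < box 1 < box 7 < box 12 < box 2 < box 3 < box 13 < box 16 < box 9 < box 15 < box 11 < box 17.
Counting 7 from the smallest end gives box 13.

box 13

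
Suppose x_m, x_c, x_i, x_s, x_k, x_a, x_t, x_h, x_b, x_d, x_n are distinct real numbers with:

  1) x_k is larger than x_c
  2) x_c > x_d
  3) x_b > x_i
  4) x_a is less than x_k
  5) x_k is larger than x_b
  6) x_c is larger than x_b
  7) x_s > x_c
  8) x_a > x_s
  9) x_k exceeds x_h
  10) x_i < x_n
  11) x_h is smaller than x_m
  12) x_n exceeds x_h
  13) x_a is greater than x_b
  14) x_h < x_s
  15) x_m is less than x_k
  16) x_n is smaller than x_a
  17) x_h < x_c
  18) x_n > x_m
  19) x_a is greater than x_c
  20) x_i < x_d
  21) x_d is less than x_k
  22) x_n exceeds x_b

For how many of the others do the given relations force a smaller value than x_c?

4

Directly below x_c: x_h, x_d, x_b.
One step further: x_i (4 so far).
No other element is forced below x_c by the given relations, so the count is 4.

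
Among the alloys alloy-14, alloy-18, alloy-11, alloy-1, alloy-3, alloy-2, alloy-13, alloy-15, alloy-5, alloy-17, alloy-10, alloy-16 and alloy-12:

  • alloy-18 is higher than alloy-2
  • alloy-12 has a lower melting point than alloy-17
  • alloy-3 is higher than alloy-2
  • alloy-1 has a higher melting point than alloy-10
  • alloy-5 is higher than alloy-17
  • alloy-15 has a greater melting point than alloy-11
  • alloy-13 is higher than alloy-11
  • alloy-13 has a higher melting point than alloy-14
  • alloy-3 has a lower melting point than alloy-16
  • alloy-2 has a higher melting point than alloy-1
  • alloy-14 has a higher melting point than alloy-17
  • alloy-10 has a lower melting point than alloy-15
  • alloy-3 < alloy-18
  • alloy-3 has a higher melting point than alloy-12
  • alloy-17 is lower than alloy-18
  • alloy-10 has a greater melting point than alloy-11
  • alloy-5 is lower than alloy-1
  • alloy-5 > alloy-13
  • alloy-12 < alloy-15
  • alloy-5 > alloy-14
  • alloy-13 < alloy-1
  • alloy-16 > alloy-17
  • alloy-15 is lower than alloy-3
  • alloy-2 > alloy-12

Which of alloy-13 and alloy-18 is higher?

Following the relations from alloy-13: alloy-13 < alloy-5 < alloy-1 < alloy-2 < alloy-3 < alloy-18.
So alloy-13 < alloy-18; alloy-18 is the higher of the two.

alloy-18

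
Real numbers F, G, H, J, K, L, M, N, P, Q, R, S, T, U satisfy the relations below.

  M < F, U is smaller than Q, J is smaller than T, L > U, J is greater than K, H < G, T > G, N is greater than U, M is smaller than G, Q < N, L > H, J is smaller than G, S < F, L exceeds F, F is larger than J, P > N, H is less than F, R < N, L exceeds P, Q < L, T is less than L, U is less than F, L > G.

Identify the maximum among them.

S is not greatest since S < F; R is not greatest since R < N; U is not greatest since U < Q; K is not greatest since K < J; J is not greatest since J < G; Q is not greatest since Q < L; M is not greatest since M < F; H is not greatest since H < L; F is not greatest since F < L; G is not greatest since G < T; T is not greatest since T < L; N is not greatest since N < P; P is not greatest since P < L.
Only L has nothing above it, so L is the maximum.

L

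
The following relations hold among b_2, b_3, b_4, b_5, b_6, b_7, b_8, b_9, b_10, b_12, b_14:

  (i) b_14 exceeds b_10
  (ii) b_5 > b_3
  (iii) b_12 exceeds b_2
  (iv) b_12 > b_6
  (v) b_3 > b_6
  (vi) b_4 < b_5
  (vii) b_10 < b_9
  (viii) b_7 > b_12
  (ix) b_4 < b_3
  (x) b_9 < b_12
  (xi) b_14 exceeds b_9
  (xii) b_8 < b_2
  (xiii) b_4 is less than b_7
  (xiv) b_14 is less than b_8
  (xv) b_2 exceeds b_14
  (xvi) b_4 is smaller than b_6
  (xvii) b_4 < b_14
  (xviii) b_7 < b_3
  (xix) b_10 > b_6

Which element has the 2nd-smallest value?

The consecutive relations fix a unique order: b_4 < b_6 < b_10 < b_9 < b_14 < b_8 < b_2 < b_12 < b_7 < b_3 < b_5.
Counting 2 from the smallest end gives b_6.

b_6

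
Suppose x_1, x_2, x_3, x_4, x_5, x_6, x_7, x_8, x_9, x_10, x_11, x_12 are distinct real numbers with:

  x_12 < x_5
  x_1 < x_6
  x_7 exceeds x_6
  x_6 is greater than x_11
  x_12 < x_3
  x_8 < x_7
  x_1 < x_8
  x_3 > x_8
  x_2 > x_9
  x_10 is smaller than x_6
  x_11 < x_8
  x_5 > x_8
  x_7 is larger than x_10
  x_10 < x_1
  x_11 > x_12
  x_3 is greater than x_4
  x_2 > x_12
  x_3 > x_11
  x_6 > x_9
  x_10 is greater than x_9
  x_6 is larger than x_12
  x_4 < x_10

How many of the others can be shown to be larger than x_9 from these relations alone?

8

Directly above x_9: x_10, x_6, x_2.
One step further: x_1, x_7 (5 so far).
One step further: x_8 (6 so far).
One step further: x_3, x_5 (8 so far).
No other element is forced above x_9 by the given relations, so the count is 8.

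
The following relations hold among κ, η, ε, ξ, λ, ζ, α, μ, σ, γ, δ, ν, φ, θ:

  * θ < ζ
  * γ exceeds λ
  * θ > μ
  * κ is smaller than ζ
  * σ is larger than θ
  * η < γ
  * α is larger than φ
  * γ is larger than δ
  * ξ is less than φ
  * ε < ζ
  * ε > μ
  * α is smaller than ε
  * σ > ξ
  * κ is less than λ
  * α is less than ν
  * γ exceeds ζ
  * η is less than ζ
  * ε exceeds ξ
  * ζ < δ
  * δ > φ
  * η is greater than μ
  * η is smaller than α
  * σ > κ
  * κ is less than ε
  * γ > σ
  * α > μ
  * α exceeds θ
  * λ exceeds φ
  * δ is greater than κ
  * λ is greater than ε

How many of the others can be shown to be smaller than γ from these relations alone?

12

The elements the relations force below γ are κ, ξ, μ, θ, η, φ, α, ε, λ, σ, ζ, δ — no chain reaches any other.
That is 12.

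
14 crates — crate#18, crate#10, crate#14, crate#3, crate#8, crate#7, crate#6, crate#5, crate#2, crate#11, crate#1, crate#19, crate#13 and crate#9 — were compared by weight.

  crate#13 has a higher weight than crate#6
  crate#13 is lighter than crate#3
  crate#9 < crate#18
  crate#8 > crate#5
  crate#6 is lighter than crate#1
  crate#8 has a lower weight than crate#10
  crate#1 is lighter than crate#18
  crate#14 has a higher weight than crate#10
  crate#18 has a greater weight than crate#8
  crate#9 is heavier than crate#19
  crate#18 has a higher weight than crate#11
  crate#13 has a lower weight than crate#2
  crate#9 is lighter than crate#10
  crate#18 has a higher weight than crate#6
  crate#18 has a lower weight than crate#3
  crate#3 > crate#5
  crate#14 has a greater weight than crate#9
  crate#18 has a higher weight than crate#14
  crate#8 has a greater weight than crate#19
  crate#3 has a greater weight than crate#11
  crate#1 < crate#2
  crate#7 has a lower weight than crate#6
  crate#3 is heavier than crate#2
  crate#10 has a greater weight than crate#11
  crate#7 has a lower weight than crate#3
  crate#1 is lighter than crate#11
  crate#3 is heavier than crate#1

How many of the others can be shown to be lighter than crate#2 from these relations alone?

From crate#2 the given relations immediately reach crate#1, crate#13.
From those, crate#6 — 3 in total.
From those, crate#7 — 4 in total.
No other element is forced below crate#2 by the given relations, so the count is 4.

4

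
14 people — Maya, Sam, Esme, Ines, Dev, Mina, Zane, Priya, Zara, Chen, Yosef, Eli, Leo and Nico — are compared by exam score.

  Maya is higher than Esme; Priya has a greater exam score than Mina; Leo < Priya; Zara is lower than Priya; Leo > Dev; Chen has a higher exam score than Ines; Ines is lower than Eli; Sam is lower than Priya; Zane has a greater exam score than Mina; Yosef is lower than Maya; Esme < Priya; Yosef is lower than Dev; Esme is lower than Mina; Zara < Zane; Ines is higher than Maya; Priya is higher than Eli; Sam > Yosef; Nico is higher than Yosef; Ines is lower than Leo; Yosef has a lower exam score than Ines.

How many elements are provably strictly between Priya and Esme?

5

Chaining upward from Esme reaches: Maya, Ines, Eli, Chen, Mina, Leo, Zane.
Chaining downward from Priya reaches: Yosef, Zara, Maya, Ines, Eli, Dev, Sam, Mina, Leo.
Strictly between Esme and Priya are those in both lists: Maya, Ines, Eli, Mina, Leo — 5 elements.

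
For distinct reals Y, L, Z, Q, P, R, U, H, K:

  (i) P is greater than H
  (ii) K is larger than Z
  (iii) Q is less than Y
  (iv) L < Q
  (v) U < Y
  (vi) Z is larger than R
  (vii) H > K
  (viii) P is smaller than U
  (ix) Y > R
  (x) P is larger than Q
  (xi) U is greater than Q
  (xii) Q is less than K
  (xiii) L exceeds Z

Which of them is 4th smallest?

Q

The consecutive relations fix a unique order: R < Z < L < Q < K < H < P < U < Y.
Counting 4 from the smallest end gives Q.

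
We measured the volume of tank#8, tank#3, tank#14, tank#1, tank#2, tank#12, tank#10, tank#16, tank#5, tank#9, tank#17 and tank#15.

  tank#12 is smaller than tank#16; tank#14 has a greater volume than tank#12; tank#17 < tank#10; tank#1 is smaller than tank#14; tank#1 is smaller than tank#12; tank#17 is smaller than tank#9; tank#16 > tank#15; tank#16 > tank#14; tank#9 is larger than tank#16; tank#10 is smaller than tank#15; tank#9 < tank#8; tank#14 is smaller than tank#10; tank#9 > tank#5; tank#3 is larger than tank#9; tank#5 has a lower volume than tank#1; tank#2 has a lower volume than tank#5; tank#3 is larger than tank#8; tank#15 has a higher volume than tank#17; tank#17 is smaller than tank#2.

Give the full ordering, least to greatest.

tank#17 < tank#2 < tank#5 < tank#1 < tank#12 < tank#14 < tank#10 < tank#15 < tank#16 < tank#9 < tank#8 < tank#3

The consecutive links are each given: tank#17 < tank#2; tank#2 < tank#5; tank#5 < tank#1; tank#1 < tank#12; tank#12 < tank#14; tank#14 < tank#10; tank#10 < tank#15; tank#15 < tank#16; tank#16 < tank#9; tank#9 < tank#8; tank#8 < tank#3.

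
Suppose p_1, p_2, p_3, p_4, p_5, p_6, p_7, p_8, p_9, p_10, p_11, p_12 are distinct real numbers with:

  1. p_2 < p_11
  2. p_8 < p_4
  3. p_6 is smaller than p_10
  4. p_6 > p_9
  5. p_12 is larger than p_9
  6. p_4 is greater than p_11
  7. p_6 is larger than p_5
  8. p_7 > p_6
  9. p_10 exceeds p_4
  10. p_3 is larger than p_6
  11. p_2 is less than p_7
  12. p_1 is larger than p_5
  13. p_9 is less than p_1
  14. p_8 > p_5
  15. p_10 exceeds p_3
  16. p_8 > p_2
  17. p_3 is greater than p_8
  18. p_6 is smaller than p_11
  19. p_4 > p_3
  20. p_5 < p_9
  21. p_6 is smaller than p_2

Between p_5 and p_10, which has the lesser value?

p_5

Following the relations from p_5: p_5 < p_9 < p_6 < p_2 < p_8 < p_3 < p_4 < p_10.
So p_5 < p_10; p_5 is the smaller of the two.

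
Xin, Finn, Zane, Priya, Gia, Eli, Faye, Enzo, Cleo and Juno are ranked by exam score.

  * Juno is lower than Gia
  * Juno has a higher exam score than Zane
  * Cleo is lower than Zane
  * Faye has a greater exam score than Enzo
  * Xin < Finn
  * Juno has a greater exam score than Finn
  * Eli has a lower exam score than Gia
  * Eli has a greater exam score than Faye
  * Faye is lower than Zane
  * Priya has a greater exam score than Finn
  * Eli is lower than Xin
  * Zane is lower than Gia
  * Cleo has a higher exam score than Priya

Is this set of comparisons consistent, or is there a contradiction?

Every relation is compatible with Enzo < Faye < Eli < Xin < Finn < Priya < Cleo < Zane < Juno < Gia; the set is consistent.

consistent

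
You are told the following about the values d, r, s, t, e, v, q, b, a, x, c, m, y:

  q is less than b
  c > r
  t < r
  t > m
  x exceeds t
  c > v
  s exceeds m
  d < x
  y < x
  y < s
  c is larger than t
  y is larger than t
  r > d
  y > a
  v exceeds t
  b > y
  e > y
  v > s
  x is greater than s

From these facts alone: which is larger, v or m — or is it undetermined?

v

m < t and t < y give m < y.
With y < s: m < t < y < s.
With s < v: m < t < y < s < v.
So v is larger.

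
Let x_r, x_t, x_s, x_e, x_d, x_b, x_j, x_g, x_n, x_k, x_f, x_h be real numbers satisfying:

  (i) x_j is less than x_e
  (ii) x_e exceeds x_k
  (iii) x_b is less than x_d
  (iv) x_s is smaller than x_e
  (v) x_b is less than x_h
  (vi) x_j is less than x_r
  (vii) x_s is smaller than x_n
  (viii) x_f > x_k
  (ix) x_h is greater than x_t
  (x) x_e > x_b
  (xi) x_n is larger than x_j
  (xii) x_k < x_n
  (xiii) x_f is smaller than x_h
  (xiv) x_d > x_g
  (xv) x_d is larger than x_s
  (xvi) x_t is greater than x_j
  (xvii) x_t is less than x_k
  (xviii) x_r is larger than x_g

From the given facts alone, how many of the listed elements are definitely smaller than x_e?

From x_e the given relations immediately reach x_s, x_j, x_b, x_k.
From those, x_t — 5 in total.
No other element is forced below x_e by the given relations, so the count is 5.

5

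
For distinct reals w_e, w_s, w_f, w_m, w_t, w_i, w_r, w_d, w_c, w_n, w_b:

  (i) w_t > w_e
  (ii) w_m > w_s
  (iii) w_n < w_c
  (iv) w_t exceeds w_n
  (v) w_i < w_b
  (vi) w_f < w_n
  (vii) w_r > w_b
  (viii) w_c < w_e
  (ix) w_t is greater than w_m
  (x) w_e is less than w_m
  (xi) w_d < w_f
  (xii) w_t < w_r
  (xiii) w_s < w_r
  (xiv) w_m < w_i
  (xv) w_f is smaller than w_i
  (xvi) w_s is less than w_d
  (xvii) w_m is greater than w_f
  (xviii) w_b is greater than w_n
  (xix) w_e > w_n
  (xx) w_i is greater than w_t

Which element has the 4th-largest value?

The consecutive relations fix a unique order: w_s < w_d < w_f < w_n < w_c < w_e < w_m < w_t < w_i < w_b < w_r.
The 4th largest is w_t.

w_t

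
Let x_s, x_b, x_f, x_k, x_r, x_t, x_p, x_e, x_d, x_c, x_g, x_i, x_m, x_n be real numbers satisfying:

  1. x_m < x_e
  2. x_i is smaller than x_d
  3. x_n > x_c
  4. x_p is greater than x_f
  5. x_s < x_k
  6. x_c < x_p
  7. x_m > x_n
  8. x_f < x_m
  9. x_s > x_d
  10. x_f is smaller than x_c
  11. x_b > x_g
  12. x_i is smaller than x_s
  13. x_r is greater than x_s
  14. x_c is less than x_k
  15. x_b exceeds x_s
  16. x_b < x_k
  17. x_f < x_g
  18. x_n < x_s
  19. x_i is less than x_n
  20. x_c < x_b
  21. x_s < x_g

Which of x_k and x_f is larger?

x_k

x_f < x_c and x_c < x_n give x_f < x_n.
Then x_n < x_s extends the chain to x_s.
With x_s < x_g: x_f < x_c < x_n < x_s < x_g.
With x_g < x_b: x_f < x_c < x_n < x_s < x_g < x_b.
With x_b < x_k: x_f < x_c < x_n < x_s < x_g < x_b < x_k.
So x_f < x_k; x_k is the larger of the two.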